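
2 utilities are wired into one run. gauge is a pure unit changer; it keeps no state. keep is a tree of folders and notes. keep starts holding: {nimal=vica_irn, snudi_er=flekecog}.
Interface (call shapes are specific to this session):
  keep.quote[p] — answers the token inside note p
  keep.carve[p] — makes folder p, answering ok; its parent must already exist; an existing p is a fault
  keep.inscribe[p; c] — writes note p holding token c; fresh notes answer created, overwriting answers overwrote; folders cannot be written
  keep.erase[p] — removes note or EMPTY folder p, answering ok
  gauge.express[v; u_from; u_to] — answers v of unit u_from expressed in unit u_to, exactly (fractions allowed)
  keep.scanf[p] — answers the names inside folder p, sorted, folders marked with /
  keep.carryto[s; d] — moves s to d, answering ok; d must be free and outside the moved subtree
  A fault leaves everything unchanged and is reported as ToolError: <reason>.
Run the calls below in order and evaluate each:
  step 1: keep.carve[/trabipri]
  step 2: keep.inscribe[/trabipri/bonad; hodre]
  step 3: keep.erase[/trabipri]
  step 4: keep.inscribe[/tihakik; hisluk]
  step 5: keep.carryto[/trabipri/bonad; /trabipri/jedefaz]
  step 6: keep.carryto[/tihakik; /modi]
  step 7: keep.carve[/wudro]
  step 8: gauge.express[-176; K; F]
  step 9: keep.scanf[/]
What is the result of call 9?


Using keep.carve passing p→/trabipri, which returns ok.
Using keep.inscribe passing p→/trabipri/bonad, c→hodre, → created.
I try keep.erase passing p→/trabipri, yielding ToolError: not empty.
Then keep.inscribe passing p→/tihakik, c→hisluk, which returns created.
I try keep.carryto passing s→/trabipri/bonad, d→/trabipri/jedefaz, — result: ok.
Invoking keep.carryto passing s→/tihakik, d→/modi, yielding ok.
Then keep.carve passing p→/wudro, and see ok.
Invoking gauge.express passing v→-176, u_from→K, u_to→F, giving -77647/100.
Invoking keep.scanf passing p→/, and get [modi, nimal, snudi_er, trabipri/, wudro/].

Answer: [modi, nimal, snudi_er, trabipri/, wudro/]


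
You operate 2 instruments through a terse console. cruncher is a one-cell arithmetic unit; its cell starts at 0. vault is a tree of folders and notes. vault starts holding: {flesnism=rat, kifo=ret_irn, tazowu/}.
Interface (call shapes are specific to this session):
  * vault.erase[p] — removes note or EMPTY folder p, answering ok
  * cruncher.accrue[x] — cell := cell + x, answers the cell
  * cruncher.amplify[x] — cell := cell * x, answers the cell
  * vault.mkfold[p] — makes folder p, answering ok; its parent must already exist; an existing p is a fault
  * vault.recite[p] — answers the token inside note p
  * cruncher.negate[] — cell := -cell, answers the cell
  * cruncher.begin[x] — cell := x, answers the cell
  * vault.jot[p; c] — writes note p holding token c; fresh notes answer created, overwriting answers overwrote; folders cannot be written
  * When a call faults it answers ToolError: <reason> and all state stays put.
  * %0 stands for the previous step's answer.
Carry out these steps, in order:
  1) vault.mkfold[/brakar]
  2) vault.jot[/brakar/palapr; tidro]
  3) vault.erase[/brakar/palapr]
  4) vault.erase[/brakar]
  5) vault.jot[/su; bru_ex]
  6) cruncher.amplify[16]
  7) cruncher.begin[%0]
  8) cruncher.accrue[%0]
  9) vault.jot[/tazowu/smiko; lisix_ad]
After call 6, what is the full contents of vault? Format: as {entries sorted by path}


I try vault.mkfold on p: /brakar, → ok.
I invoke vault.jot on p: /brakar/palapr, c: tidro, giving created.
I use vault.erase on p: /brakar/palapr, and get ok.
Invoking vault.erase on p: /brakar, giving ok.
I try vault.jot on p: /su, c: bru_ex: created.
Using cruncher.amplify on x: 16, yielding 0.
Now I run cruncher.begin on x: %0, and get 0.
Invoking cruncher.accrue on x: %0, yielding 0.
Using vault.jot on p: /tazowu/smiko, c: lisix_ad, and see created.

Answer: {flesnism=rat, kifo=ret_irn, su=bru_ex, tazowu/}


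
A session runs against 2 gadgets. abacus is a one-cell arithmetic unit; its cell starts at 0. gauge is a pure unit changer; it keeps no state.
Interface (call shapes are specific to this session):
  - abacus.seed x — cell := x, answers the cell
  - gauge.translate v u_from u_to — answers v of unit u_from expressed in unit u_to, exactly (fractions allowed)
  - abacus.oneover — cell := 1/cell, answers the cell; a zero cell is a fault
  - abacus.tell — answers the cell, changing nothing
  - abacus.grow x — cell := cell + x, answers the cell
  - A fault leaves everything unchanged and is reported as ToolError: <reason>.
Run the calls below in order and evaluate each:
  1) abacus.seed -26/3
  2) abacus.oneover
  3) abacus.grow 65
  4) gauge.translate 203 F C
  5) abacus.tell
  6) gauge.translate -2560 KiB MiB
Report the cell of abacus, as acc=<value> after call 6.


CALL seed[-26/3]
RET  -26/3
CALL oneover[]
RET  -3/26
CALL grow[65]
RET  1687/26
CALL translate[203; F; C]
RET  95
CALL tell[]
RET  1687/26
CALL translate[-2560; KiB; MiB]
RET  -5/2

Answer: acc=1687/26


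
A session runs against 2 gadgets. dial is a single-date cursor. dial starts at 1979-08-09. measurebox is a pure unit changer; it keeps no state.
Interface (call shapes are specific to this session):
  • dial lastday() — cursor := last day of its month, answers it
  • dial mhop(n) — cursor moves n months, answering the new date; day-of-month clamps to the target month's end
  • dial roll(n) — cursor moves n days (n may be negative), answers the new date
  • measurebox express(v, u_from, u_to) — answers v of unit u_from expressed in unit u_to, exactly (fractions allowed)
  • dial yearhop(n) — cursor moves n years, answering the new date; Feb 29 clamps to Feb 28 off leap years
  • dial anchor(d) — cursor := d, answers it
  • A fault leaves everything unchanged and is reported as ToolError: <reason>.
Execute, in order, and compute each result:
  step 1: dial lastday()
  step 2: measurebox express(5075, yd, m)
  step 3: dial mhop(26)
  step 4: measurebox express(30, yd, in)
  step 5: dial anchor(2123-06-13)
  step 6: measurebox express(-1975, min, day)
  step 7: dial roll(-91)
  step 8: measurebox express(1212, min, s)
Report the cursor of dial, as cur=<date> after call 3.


-- 1. dial lastday() => 1979-08-31
-- 2. measurebox express(v: 5075, u_from: yd, u_to: m) => 232029/50
-- 3. dial mhop(n: 26) => 1981-10-31
-- 4. measurebox express(v: 30, u_from: yd, u_to: in) => 1080
-- 5. dial anchor(d: 2123-06-13) => 2123-06-13
-- 6. measurebox express(v: -1975, u_from: min, u_to: day) => -395/288
-- 7. dial roll(n: -91) => 2123-03-14
-- 8. measurebox express(v: 1212, u_from: min, u_to: s) => 72720

Answer: cur=1981-10-31


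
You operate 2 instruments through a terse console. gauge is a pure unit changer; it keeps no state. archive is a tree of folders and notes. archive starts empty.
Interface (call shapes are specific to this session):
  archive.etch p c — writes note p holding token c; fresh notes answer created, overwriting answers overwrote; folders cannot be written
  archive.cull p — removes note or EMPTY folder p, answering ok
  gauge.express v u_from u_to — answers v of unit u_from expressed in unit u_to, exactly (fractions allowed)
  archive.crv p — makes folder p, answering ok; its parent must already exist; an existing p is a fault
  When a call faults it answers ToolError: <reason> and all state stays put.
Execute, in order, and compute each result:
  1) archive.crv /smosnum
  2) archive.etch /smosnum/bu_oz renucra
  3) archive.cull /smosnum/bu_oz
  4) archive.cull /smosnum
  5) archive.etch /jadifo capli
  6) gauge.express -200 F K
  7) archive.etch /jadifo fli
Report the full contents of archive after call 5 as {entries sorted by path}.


Answer: {jadifo=capli}

Derivation:
% 1. archive.crv(p=/smosnum) : ok
% 2. archive.etch(p=/smosnum/bu_oz, c=renucra) : created
% 3. archive.cull(p=/smosnum/bu_oz) : ok
% 4. archive.cull(p=/smosnum) : ok
% 5. archive.etch(p=/jadifo, c=capli) : created
% 6. gauge.express(v=-200, u_from=F, u_to=K) : 25967/180
% 7. archive.etch(p=/jadifo, c=fli) : overwrote


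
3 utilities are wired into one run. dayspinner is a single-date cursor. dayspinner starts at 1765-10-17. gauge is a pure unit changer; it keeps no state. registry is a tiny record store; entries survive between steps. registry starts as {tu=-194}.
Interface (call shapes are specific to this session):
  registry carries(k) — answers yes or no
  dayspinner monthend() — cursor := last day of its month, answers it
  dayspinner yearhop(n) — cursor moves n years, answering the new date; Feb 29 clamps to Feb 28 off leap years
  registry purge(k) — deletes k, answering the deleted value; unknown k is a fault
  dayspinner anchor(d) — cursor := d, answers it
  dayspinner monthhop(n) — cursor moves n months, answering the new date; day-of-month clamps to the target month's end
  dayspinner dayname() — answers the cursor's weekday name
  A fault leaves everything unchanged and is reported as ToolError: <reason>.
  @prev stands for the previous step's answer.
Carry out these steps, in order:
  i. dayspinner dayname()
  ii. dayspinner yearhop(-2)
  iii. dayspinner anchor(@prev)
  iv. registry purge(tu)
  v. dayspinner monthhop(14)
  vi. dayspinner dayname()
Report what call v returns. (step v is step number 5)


[in] dayspinner dayname
[out] Thursday
[in] dayspinner yearhop -2
[out] 1763-10-17
[in] dayspinner anchor @prev
[out] 1763-10-17
[in] registry purge tu
[out] -194
[in] dayspinner monthhop 14
[out] 1764-12-17
[in] dayspinner dayname
[out] Monday

Answer: 1764-12-17


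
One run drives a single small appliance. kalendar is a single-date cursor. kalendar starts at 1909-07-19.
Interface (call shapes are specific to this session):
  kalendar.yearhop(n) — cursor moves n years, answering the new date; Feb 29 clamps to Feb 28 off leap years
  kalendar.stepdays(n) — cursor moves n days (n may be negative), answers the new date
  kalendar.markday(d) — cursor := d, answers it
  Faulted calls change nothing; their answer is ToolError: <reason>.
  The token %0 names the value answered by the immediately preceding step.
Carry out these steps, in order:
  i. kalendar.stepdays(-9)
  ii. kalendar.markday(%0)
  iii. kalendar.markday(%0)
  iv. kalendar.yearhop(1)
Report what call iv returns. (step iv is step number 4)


Answer: 1910-07-10

Derivation:
-> kalendar.stepdays(n=-9)
<- 1909-07-10
-> kalendar.markday(d=%0)
<- 1909-07-10
-> kalendar.markday(d=%0)
<- 1909-07-10
-> kalendar.yearhop(n=1)
<- 1910-07-10


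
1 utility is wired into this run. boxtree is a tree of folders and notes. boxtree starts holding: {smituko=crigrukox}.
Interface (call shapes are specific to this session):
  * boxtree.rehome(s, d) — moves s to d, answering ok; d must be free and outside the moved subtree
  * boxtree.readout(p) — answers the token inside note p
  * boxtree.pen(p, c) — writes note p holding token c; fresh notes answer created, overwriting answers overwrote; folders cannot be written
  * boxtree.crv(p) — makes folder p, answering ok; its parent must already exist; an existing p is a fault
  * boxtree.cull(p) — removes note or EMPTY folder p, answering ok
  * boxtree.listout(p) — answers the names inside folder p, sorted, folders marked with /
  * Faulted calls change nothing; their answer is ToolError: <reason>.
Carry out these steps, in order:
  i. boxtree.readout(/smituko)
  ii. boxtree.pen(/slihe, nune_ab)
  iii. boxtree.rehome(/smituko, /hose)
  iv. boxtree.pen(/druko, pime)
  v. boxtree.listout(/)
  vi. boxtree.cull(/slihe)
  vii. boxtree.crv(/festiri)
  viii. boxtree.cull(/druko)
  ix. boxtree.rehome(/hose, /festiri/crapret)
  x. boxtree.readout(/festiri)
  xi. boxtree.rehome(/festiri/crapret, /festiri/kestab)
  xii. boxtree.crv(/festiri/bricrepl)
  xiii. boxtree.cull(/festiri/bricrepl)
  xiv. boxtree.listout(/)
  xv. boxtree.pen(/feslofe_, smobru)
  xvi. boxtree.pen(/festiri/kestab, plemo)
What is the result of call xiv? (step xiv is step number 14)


Answer: [festiri/]

Derivation:
-> boxtree.readout(p: /smituko)
<- crigrukox
-> boxtree.pen(p: /slihe, c: nune_ab)
<- created
-> boxtree.rehome(s: /smituko, d: /hose)
<- ok
-> boxtree.pen(p: /druko, c: pime)
<- created
-> boxtree.listout(p: /)
<- [druko, hose, slihe]
-> boxtree.cull(p: /slihe)
<- ok
-> boxtree.crv(p: /festiri)
<- ok
-> boxtree.cull(p: /druko)
<- ok
-> boxtree.rehome(s: /hose, d: /festiri/crapret)
<- ok
-> boxtree.readout(p: /festiri)
<- ToolError: is a directory
-> boxtree.rehome(s: /festiri/crapret, d: /festiri/kestab)
<- ok
-> boxtree.crv(p: /festiri/bricrepl)
<- ok
-> boxtree.cull(p: /festiri/bricrepl)
<- ok
-> boxtree.listout(p: /)
<- [festiri/]
-> boxtree.pen(p: /feslofe_, c: smobru)
<- created
-> boxtree.pen(p: /festiri/kestab, c: plemo)
<- overwrote


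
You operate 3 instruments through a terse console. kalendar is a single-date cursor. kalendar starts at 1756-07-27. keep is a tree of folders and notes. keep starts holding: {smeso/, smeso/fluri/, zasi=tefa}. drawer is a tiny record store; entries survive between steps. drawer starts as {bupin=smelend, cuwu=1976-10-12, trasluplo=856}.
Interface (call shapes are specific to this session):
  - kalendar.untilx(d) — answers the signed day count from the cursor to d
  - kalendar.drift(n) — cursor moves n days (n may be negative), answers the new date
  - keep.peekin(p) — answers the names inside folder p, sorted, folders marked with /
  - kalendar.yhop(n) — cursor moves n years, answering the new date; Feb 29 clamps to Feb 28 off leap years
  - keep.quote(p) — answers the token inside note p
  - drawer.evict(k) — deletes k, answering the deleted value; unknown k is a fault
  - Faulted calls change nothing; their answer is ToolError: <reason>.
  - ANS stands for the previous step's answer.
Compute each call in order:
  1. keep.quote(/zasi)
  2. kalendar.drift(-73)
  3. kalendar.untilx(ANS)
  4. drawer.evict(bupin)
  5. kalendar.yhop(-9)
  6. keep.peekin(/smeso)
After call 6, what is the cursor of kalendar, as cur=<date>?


Answer: cur=1747-05-15

Derivation:
>>> quote p: /zasi
:: tefa
>>> drift n: -73
:: 1756-05-15
>>> untilx d: ANS
:: 0
>>> evict k: bupin
:: smelend
>>> yhop n: -9
:: 1747-05-15
>>> peekin p: /smeso
:: [fluri/]


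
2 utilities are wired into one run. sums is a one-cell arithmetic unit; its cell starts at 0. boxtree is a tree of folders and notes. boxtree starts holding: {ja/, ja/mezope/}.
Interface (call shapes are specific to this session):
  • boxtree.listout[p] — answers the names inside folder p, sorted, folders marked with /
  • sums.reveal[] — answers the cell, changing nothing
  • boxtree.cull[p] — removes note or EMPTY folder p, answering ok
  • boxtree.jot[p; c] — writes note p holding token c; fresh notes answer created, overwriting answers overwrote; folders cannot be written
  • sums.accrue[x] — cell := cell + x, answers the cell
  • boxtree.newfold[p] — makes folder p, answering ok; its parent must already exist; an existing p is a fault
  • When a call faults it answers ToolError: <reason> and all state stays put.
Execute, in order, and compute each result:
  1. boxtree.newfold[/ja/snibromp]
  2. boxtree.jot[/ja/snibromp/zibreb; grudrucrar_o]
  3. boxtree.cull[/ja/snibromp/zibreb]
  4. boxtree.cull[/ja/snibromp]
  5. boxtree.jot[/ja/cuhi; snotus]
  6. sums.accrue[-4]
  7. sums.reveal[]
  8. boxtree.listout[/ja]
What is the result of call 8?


Answer: [cuhi, mezope/]

Derivation:
·→ boxtree.newfold(p: /ja/snibromp)
·← ok
·→ boxtree.jot(p: /ja/snibromp/zibreb, c: grudrucrar_o)
·← created
·→ boxtree.cull(p: /ja/snibromp/zibreb)
·← ok
·→ boxtree.cull(p: /ja/snibromp)
·← ok
·→ boxtree.jot(p: /ja/cuhi, c: snotus)
·← created
·→ sums.accrue(x: -4)
·← -4
·→ sums.reveal()
·← -4
·→ boxtree.listout(p: /ja)
·← [cuhi, mezope/]


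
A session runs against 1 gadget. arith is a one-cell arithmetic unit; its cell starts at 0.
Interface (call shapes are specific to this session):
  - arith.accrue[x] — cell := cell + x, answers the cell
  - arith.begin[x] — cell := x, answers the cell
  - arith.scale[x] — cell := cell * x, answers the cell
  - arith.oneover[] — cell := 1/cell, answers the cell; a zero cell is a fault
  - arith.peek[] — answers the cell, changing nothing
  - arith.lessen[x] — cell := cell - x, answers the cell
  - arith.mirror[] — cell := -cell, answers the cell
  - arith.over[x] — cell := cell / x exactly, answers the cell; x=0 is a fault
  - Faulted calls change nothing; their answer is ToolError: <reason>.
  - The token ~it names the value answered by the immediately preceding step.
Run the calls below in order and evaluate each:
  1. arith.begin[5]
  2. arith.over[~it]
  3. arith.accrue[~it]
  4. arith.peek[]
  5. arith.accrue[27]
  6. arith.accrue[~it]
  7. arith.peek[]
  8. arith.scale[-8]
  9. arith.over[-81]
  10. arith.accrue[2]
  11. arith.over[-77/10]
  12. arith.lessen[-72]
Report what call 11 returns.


Answer: -6260/6237

Derivation:
% begin(5) ~> 5
% over(~it) ~> 1
% accrue(~it) ~> 2
% peek() ~> 2
% accrue(27) ~> 29
% accrue(~it) ~> 58
% peek() ~> 58
% scale(-8) ~> -464
% over(-81) ~> 464/81
% accrue(2) ~> 626/81
% over(-77/10) ~> -6260/6237
% lessen(-72) ~> 442804/6237


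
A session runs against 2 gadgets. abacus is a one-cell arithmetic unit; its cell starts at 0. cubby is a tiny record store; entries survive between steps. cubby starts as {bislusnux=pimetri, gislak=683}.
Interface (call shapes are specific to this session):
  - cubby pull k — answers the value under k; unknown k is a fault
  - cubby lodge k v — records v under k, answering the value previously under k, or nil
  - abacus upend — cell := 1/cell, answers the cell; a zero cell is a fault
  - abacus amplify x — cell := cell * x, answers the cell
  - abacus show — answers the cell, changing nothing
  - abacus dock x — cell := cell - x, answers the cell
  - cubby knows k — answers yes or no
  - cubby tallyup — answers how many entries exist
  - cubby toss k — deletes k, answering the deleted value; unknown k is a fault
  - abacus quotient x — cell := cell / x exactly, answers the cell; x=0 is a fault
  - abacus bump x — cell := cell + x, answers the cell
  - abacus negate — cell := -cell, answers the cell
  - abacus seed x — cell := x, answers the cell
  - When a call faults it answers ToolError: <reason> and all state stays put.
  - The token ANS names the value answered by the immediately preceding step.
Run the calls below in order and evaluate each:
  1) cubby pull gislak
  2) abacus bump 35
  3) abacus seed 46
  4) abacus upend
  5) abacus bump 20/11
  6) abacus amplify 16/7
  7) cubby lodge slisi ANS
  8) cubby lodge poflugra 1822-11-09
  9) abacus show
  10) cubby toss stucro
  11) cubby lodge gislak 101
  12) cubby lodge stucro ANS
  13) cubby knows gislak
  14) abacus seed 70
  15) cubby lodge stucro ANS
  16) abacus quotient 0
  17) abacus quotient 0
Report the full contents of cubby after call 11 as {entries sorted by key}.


Answer: {bislusnux=pimetri, gislak=101, poflugra=1822-11-09, slisi=1064/253}

Derivation:
-> cubby pull(gislak)
<- 683
-> abacus bump(35)
<- 35
-> abacus seed(46)
<- 46
-> abacus upend()
<- 1/46
-> abacus bump(20/11)
<- 931/506
-> abacus amplify(16/7)
<- 1064/253
-> cubby lodge(slisi, ANS)
<- nil
-> cubby lodge(poflugra, 1822-11-09)
<- nil
-> abacus show()
<- 1064/253
-> cubby toss(stucro)
<- ToolError: no such key stucro
-> cubby lodge(gislak, 101)
<- 683
-> cubby lodge(stucro, ANS)
<- nil
-> cubby knows(gislak)
<- yes
-> abacus seed(70)
<- 70
-> cubby lodge(stucro, ANS)
<- 683
-> abacus quotient(0)
<- ToolError: division by zero
-> abacus quotient(0)
<- ToolError: division by zero


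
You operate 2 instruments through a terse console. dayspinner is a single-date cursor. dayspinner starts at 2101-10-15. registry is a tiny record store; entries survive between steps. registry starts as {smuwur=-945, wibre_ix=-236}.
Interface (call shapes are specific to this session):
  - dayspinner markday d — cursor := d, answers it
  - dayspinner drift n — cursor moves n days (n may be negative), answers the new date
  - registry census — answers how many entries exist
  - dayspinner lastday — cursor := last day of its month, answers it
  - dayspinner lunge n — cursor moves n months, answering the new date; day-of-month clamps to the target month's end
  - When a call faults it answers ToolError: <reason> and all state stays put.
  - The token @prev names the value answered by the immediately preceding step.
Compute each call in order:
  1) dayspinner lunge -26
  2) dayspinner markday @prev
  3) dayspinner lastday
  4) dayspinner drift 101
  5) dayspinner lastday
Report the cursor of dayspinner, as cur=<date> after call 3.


Answer: cur=2099-08-31

Derivation:
·→ dayspinner lunge(n: -26)
·← 2099-08-15
·→ dayspinner markday(d: @prev)
·← 2099-08-15
·→ dayspinner lastday()
·← 2099-08-31
·→ dayspinner drift(n: 101)
·← 2099-12-10
·→ dayspinner lastday()
·← 2099-12-31


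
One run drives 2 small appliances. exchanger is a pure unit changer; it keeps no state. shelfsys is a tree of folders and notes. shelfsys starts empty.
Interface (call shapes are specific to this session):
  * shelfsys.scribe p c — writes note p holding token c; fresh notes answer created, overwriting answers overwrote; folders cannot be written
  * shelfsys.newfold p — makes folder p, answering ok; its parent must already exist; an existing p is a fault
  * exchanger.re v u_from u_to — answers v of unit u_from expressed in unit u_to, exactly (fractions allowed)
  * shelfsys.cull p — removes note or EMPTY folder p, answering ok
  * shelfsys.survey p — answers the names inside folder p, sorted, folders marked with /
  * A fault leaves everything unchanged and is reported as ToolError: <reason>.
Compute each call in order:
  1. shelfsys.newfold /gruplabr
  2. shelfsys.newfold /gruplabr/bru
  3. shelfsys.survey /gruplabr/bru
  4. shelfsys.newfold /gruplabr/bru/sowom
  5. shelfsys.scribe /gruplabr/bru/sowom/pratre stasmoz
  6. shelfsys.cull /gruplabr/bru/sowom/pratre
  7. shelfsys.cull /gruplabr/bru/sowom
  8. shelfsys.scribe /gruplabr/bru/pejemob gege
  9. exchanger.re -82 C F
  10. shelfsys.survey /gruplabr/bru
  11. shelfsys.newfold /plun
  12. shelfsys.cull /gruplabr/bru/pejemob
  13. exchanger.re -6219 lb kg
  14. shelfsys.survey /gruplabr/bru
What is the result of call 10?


Answer: [pejemob]

Derivation:
Step: shelfsys.newfold[/gruplabr]
Result: ok
Step: shelfsys.newfold[/gruplabr/bru]
Result: ok
Step: shelfsys.survey[/gruplabr/bru]
Result: []
Step: shelfsys.newfold[/gruplabr/bru/sowom]
Result: ok
Step: shelfsys.scribe[/gruplabr/bru/sowom/pratre; stasmoz]
Result: created
Step: shelfsys.cull[/gruplabr/bru/sowom/pratre]
Result: ok
Step: shelfsys.cull[/gruplabr/bru/sowom]
Result: ok
Step: shelfsys.scribe[/gruplabr/bru/pejemob; gege]
Result: created
Step: exchanger.re[-82; C; F]
Result: -578/5
Step: shelfsys.survey[/gruplabr/bru]
Result: [pejemob]
Step: shelfsys.newfold[/plun]
Result: ok
Step: shelfsys.cull[/gruplabr/bru/pejemob]
Result: ok
Step: exchanger.re[-6219; lb; kg]
Result: -282089094903/100000000
Step: shelfsys.survey[/gruplabr/bru]
Result: []


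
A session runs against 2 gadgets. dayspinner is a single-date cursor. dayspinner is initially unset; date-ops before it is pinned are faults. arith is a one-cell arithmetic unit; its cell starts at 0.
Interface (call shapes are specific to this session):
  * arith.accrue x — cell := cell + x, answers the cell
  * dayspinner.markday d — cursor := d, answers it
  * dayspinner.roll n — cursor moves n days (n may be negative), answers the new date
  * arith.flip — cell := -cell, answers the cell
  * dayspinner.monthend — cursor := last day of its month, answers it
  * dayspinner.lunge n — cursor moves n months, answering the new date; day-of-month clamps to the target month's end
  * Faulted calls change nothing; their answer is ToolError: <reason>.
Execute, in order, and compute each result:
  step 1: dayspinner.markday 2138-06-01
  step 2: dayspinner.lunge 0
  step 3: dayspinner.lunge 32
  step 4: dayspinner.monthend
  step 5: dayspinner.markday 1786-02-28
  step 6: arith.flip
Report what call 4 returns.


Answer: 2141-02-28

Derivation:
% 1. dayspinner.markday(d→2138-06-01) ~> 2138-06-01
% 2. dayspinner.lunge(n→0) ~> 2138-06-01
% 3. dayspinner.lunge(n→32) ~> 2141-02-01
% 4. dayspinner.monthend() ~> 2141-02-28
% 5. dayspinner.markday(d→1786-02-28) ~> 1786-02-28
% 6. arith.flip() ~> 0


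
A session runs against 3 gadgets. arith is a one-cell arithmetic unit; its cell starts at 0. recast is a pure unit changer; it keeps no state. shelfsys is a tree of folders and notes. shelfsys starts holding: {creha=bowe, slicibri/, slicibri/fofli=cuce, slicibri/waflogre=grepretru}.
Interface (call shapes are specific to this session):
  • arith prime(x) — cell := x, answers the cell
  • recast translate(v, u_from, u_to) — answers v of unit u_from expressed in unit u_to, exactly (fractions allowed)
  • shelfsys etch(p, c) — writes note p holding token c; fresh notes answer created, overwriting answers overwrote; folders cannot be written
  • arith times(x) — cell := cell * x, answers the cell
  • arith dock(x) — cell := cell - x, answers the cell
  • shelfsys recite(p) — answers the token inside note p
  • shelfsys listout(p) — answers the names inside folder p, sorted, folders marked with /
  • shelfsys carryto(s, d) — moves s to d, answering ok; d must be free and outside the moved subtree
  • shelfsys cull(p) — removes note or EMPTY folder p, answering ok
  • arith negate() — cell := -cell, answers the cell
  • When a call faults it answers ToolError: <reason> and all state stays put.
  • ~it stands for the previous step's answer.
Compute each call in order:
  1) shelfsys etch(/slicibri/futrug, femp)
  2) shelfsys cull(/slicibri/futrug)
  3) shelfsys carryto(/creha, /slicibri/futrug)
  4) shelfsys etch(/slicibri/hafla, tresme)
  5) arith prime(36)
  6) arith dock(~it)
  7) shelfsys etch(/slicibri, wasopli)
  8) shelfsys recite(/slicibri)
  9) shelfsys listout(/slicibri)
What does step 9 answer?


// 1. shelfsys etch(p: /slicibri/futrug, c: femp) -> created
// 2. shelfsys cull(p: /slicibri/futrug) -> ok
// 3. shelfsys carryto(s: /creha, d: /slicibri/futrug) -> ok
// 4. shelfsys etch(p: /slicibri/hafla, c: tresme) -> created
// 5. arith prime(x: 36) -> 36
// 6. arith dock(x: ~it) -> 0
// 7. shelfsys etch(p: /slicibri, c: wasopli) -> ToolError: is a directory
// 8. shelfsys recite(p: /slicibri) -> ToolError: is a directory
// 9. shelfsys listout(p: /slicibri) -> [fofli, futrug, hafla, waflogre]

Answer: [fofli, futrug, hafla, waflogre]


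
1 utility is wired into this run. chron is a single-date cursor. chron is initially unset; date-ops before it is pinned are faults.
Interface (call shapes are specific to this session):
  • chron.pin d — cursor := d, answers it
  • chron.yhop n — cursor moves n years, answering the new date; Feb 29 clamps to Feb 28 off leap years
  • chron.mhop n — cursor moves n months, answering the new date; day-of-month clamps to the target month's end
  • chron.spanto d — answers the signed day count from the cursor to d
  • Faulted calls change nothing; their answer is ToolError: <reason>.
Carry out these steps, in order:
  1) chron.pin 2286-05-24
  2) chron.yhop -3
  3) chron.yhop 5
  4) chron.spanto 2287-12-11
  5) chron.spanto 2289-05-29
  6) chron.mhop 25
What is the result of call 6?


CALL pin[d='2286-05-24']
RET  2286-05-24
CALL yhop[n='-3']
RET  2283-05-24
CALL yhop[n='5']
RET  2288-05-24
CALL spanto[d='2287-12-11']
RET  -165
CALL spanto[d='2289-05-29']
RET  370
CALL mhop[n='25']
RET  2290-06-24

Answer: 2290-06-24


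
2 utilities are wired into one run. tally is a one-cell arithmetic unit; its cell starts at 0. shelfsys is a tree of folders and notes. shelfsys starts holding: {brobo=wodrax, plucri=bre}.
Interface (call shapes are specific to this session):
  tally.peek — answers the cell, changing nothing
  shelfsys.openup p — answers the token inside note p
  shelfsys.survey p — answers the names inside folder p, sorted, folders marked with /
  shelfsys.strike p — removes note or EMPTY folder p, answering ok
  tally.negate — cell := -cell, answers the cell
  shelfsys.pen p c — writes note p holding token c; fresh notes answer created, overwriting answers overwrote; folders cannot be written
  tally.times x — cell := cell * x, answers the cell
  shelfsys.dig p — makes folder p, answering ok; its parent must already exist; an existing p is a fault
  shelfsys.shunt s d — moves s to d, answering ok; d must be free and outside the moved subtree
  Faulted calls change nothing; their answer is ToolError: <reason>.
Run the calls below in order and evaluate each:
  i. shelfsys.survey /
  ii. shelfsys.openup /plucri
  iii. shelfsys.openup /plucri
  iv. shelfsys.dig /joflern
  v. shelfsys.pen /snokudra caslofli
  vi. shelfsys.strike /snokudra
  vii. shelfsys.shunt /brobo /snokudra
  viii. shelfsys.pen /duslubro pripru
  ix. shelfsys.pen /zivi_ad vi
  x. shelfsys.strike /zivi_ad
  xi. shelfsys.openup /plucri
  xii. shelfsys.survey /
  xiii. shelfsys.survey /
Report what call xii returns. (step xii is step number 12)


[in] shelfsys.survey p=/
= [brobo, plucri]
[in] shelfsys.openup p=/plucri
= bre
[in] shelfsys.openup p=/plucri
= bre
[in] shelfsys.dig p=/joflern
= ok
[in] shelfsys.pen p=/snokudra c=caslofli
= created
[in] shelfsys.strike p=/snokudra
= ok
[in] shelfsys.shunt s=/brobo d=/snokudra
= ok
[in] shelfsys.pen p=/duslubro c=pripru
= created
[in] shelfsys.pen p=/zivi_ad c=vi
= created
[in] shelfsys.strike p=/zivi_ad
= ok
[in] shelfsys.openup p=/plucri
= bre
[in] shelfsys.survey p=/
= [duslubro, joflern/, plucri, snokudra]
[in] shelfsys.survey p=/
= [duslubro, joflern/, plucri, snokudra]

Answer: [duslubro, joflern/, plucri, snokudra]


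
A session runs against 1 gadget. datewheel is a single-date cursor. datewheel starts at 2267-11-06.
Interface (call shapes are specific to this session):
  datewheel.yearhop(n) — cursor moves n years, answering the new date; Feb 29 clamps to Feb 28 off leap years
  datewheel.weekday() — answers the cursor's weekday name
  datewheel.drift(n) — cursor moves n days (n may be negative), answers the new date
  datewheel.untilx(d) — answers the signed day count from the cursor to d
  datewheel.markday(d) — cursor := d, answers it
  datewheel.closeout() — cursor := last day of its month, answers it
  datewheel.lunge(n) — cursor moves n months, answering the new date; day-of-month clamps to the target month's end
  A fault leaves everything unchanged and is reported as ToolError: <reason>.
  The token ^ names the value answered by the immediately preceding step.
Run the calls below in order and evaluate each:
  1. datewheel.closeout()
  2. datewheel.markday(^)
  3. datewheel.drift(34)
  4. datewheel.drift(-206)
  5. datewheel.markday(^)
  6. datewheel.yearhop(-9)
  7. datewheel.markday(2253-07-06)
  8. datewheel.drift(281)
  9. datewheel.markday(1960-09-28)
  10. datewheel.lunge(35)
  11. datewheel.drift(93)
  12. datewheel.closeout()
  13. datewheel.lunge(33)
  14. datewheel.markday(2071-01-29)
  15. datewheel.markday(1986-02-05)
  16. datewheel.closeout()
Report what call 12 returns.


Answer: 1963-11-30

Derivation:
CALL datewheel.closeout[]
RET  2267-11-30
CALL datewheel.markday[d→^]
RET  2267-11-30
CALL datewheel.drift[n→34]
RET  2268-01-03
CALL datewheel.drift[n→-206]
RET  2267-06-11
CALL datewheel.markday[d→^]
RET  2267-06-11
CALL datewheel.yearhop[n→-9]
RET  2258-06-11
CALL datewheel.markday[d→2253-07-06]
RET  2253-07-06
CALL datewheel.drift[n→281]
RET  2254-04-13
CALL datewheel.markday[d→1960-09-28]
RET  1960-09-28
CALL datewheel.lunge[n→35]
RET  1963-08-28
CALL datewheel.drift[n→93]
RET  1963-11-29
CALL datewheel.closeout[]
RET  1963-11-30
CALL datewheel.lunge[n→33]
RET  1966-08-30
CALL datewheel.markday[d→2071-01-29]
RET  2071-01-29
CALL datewheel.markday[d→1986-02-05]
RET  1986-02-05
CALL datewheel.closeout[]
RET  1986-02-28


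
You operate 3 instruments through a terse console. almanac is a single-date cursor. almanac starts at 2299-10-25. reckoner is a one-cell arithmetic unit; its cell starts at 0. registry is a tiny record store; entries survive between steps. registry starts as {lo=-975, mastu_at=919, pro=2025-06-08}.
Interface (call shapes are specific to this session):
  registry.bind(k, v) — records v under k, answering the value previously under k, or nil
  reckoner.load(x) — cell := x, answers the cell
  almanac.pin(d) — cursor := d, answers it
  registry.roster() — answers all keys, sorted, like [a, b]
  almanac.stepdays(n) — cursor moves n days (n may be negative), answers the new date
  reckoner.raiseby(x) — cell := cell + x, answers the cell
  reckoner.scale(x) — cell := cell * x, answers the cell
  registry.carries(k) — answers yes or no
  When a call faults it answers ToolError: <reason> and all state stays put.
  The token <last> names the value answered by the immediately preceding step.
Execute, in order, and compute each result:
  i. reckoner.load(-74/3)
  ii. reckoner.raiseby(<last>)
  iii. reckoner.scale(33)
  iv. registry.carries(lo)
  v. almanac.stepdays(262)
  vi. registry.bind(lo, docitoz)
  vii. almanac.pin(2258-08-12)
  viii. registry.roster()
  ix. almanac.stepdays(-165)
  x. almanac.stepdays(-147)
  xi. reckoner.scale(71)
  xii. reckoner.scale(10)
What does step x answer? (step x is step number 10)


Answer: 2257-10-04

Derivation:
> reckoner.load x='-74/3'
= -74/3
> reckoner.raiseby x='<last>'
= -148/3
> reckoner.scale x='33'
= -1628
> registry.carries k='lo'
= yes
> almanac.stepdays n='262'
= 2300-07-14
> registry.bind k='lo' v='docitoz'
= -975
> almanac.pin d='2258-08-12'
= 2258-08-12
> registry.roster
= [lo, mastu_at, pro]
> almanac.stepdays n='-165'
= 2258-02-28
> almanac.stepdays n='-147'
= 2257-10-04
> reckoner.scale x='71'
= -115588
> reckoner.scale x='10'
= -1155880


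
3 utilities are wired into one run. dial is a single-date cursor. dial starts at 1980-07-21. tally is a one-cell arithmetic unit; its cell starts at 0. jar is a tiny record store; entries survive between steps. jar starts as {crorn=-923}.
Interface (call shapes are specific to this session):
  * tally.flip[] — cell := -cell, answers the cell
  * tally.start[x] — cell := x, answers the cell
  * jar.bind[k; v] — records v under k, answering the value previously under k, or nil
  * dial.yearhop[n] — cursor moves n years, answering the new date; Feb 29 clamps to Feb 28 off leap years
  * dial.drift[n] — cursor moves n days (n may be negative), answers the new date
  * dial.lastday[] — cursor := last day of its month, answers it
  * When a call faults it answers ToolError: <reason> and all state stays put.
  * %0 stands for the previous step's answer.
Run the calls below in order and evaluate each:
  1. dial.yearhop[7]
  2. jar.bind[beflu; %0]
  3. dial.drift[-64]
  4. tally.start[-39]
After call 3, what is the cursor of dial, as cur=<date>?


Answer: cur=1987-05-18

Derivation:
! 1. dial.yearhop(n=7) => 1987-07-21
! 2. jar.bind(k=beflu, v=%0) => nil
! 3. dial.drift(n=-64) => 1987-05-18
! 4. tally.start(x=-39) => -39


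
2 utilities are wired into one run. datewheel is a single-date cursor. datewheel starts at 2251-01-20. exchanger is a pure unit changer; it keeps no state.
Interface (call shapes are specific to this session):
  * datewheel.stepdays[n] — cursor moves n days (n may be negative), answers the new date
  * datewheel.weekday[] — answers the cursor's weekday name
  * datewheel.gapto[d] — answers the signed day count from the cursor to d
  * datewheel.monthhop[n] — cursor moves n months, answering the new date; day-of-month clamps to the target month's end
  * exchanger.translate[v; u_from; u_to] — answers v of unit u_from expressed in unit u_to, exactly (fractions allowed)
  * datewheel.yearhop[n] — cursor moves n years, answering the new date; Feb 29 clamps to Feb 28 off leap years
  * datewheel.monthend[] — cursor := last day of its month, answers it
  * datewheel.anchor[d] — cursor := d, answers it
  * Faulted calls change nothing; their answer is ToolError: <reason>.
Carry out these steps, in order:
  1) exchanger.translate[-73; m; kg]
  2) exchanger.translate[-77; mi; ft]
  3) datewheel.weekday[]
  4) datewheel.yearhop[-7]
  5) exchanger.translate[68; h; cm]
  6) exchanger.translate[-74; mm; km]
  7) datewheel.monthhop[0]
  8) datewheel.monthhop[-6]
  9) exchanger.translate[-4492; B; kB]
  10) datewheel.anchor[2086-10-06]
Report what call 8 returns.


Answer: 2243-07-20

Derivation:
Do: translate[v='-73'; u_from='m'; u_to='kg']
See: ToolError: incompatible units
Do: translate[v='-77'; u_from='mi'; u_to='ft']
See: -406560
Do: weekday[]
See: Monday
Do: yearhop[n='-7']
See: 2244-01-20
Do: translate[v='68'; u_from='h'; u_to='cm']
See: ToolError: incompatible units
Do: translate[v='-74'; u_from='mm'; u_to='km']
See: -37/500000
Do: monthhop[n='0']
See: 2244-01-20
Do: monthhop[n='-6']
See: 2243-07-20
Do: translate[v='-4492'; u_from='B'; u_to='kB']
See: -1123/250
Do: anchor[d='2086-10-06']
See: 2086-10-06


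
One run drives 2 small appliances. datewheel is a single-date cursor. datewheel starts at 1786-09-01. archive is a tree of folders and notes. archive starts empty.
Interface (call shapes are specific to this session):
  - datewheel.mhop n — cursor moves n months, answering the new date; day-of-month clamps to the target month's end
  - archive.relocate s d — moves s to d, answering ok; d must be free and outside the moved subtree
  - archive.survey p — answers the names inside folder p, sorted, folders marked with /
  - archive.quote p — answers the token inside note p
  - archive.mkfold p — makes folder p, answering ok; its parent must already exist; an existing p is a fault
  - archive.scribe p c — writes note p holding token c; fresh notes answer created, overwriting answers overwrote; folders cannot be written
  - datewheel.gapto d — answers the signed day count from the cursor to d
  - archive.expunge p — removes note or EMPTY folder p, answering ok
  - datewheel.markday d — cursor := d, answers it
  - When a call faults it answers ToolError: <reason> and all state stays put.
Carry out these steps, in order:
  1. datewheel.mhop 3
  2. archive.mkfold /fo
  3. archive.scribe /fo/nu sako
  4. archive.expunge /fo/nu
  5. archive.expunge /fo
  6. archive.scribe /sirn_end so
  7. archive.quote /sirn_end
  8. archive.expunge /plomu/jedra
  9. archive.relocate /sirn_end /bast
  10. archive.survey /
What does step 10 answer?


>>> mhop n→3
  1786-12-01
>>> mkfold p→/fo
  ok
>>> scribe p→/fo/nu c→sako
  created
>>> expunge p→/fo/nu
  ok
>>> expunge p→/fo
  ok
>>> scribe p→/sirn_end c→so
  created
>>> quote p→/sirn_end
  so
>>> expunge p→/plomu/jedra
  ToolError: not found
>>> relocate s→/sirn_end d→/bast
  ok
>>> survey p→/
  [bast]

Answer: [bast]


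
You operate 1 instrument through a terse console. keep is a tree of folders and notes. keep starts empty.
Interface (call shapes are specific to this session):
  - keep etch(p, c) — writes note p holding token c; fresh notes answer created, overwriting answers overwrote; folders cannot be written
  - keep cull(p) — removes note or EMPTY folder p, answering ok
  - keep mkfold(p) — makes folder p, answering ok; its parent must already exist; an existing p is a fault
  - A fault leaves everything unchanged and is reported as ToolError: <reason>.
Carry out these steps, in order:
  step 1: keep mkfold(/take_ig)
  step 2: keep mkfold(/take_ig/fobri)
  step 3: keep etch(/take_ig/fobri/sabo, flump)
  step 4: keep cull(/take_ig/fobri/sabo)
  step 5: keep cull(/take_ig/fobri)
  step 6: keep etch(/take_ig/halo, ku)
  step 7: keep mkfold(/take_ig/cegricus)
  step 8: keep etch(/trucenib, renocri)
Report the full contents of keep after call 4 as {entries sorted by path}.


·→ keep mkfold(p: /take_ig)
·← ok
·→ keep mkfold(p: /take_ig/fobri)
·← ok
·→ keep etch(p: /take_ig/fobri/sabo, c: flump)
·← created
·→ keep cull(p: /take_ig/fobri/sabo)
·← ok
·→ keep cull(p: /take_ig/fobri)
·← ok
·→ keep etch(p: /take_ig/halo, c: ku)
·← created
·→ keep mkfold(p: /take_ig/cegricus)
·← ok
·→ keep etch(p: /trucenib, c: renocri)
·← created

Answer: {take_ig/, take_ig/fobri/}
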